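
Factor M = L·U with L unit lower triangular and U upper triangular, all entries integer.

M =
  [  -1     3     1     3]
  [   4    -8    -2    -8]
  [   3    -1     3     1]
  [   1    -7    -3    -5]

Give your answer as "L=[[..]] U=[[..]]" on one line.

L=[[1,0,0,0],[-4,1,0,0],[-3,2,1,0],[-1,-1,0,1]] U=[[-1,3,1,3],[0,4,2,4],[0,0,2,2],[0,0,0,2]]

  r1 -= -4·r0 → [0,4,2,4]
  r2 -= -3·r0 → [0,8,6,10]
  r3 -= -1·r0 → [0,-4,-2,-2]
  r2 -= 2·r1 → [0,0,2,2]
  r3 -= -1·r1 → [0,0,0,2]
  r3 -= 0·r2 → [0,0,0,2]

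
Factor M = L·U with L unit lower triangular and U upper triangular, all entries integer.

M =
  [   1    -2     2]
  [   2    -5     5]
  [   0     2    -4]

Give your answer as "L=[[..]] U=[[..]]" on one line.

L=[[1,0,0],[2,1,0],[0,-2,1]] U=[[1,-2,2],[0,-1,1],[0,0,-2]]

  r1 -= 2·r0 → [0,-1,1]
  r2 -= 0·r0 → [0,2,-4]
  r2 -= -2·r1 → [0,0,-2]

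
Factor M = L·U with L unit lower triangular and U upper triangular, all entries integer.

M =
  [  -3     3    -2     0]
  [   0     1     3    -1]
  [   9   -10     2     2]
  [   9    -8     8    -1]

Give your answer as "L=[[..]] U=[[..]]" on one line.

L=[[1,0,0,0],[0,1,0,0],[-3,-1,1,0],[-3,1,1,1]] U=[[-3,3,-2,0],[0,1,3,-1],[0,0,-1,1],[0,0,0,-1]]

  r1 -= 0·r0 → [0,1,3,-1]
  r2 -= -3·r0 → [0,-1,-4,2]
  r3 -= -3·r0 → [0,1,2,-1]
  r2 -= -1·r1 → [0,0,-1,1]
  r3 -= 1·r1 → [0,0,-1,0]
  r3 -= 1·r2 → [0,0,0,-1]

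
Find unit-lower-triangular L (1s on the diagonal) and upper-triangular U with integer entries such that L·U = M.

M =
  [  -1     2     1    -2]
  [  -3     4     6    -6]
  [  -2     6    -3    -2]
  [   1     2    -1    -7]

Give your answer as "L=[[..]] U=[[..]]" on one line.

L=[[1,0,0,0],[3,1,0,0],[2,-1,1,0],[-1,-2,-3,1]] U=[[-1,2,1,-2],[0,-2,3,0],[0,0,-2,2],[0,0,0,-3]]

  row1 -= 3·row0 → [0,-2,3,0]
  row2 -= 2·row0 → [0,2,-5,2]
  row3 -= -1·row0 → [0,4,0,-9]
  row2 -= -1·row1 → [0,0,-2,2]
  row3 -= -2·row1 → [0,0,6,-9]
  row3 -= -3·row2 → [0,0,0,-3]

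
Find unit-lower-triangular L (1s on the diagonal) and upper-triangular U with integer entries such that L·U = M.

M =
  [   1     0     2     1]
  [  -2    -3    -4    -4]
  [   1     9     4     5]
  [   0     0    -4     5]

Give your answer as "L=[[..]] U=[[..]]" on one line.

  R1 -= -2·R0 → [0,-3,0,-2]
  R2 -= 1·R0 → [0,9,2,4]
  R3 -= 0·R0 → [0,0,-4,5]
  R2 -= -3·R1 → [0,0,2,-2]
  R3 -= 0·R1 → [0,0,-4,5]
  R3 -= -2·R2 → [0,0,0,1]

L=[[1,0,0,0],[-2,1,0,0],[1,-3,1,0],[0,0,-2,1]] U=[[1,0,2,1],[0,-3,0,-2],[0,0,2,-2],[0,0,0,1]]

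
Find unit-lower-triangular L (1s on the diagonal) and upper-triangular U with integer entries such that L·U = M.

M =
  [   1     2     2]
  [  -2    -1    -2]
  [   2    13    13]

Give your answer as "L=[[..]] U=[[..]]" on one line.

L=[[1,0,0],[-2,1,0],[2,3,1]] U=[[1,2,2],[0,3,2],[0,0,3]]

  row1 -= -2·row0 → [0,3,2]
  row2 -= 2·row0 → [0,9,9]
  row2 -= 3·row1 → [0,0,3]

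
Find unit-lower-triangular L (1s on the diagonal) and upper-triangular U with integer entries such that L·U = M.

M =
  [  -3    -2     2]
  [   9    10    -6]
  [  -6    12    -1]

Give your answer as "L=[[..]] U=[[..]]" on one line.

  row1 -= -3·row0 → [0,4,0]
  row2 -= 2·row0 → [0,16,-5]
  row2 -= 4·row1 → [0,0,-5]

L=[[1,0,0],[-3,1,0],[2,4,1]] U=[[-3,-2,2],[0,4,0],[0,0,-5]]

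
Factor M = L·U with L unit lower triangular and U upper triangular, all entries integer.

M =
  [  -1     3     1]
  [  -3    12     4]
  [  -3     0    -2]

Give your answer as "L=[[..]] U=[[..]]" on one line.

L=[[1,0,0],[3,1,0],[3,-3,1]] U=[[-1,3,1],[0,3,1],[0,0,-2]]

  row1 -= 3·row0 → [0,3,1]
  row2 -= 3·row0 → [0,-9,-5]
  row2 -= -3·row1 → [0,0,-2]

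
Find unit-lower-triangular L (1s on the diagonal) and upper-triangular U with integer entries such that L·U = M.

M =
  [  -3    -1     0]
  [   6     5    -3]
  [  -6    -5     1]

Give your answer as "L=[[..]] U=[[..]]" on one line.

L=[[1,0,0],[-2,1,0],[2,-1,1]] U=[[-3,-1,0],[0,3,-3],[0,0,-2]]

  r1 -= -2·r0 → [0,3,-3]
  r2 -= 2·r0 → [0,-3,1]
  r2 -= -1·r1 → [0,0,-2]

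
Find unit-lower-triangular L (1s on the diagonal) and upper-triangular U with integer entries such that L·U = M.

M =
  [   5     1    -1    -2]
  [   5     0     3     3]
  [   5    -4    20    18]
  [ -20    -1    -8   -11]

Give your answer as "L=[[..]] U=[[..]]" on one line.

  r1 -= 1·r0 → [0,-1,4,5]
  r2 -= 1·r0 → [0,-5,21,20]
  r3 -= -4·r0 → [0,3,-12,-19]
  r2 -= 5·r1 → [0,0,1,-5]
  r3 -= -3·r1 → [0,0,0,-4]
  r3 -= 0·r2 → [0,0,0,-4]

L=[[1,0,0,0],[1,1,0,0],[1,5,1,0],[-4,-3,0,1]] U=[[5,1,-1,-2],[0,-1,4,5],[0,0,1,-5],[0,0,0,-4]]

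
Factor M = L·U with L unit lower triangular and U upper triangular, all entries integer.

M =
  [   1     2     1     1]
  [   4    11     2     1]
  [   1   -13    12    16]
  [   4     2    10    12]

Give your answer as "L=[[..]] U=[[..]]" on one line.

  row1 -= 4·row0 → [0,3,-2,-3]
  row2 -= 1·row0 → [0,-15,11,15]
  row3 -= 4·row0 → [0,-6,6,8]
  row2 -= -5·row1 → [0,0,1,0]
  row3 -= -2·row1 → [0,0,2,2]
  row3 -= 2·row2 → [0,0,0,2]

L=[[1,0,0,0],[4,1,0,0],[1,-5,1,0],[4,-2,2,1]] U=[[1,2,1,1],[0,3,-2,-3],[0,0,1,0],[0,0,0,2]]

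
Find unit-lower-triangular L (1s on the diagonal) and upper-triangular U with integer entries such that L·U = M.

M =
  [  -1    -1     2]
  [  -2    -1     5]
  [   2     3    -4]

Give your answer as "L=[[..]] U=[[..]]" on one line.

  r1 -= 2·r0 → [0,1,1]
  r2 -= -2·r0 → [0,1,0]
  r2 -= 1·r1 → [0,0,-1]

L=[[1,0,0],[2,1,0],[-2,1,1]] U=[[-1,-1,2],[0,1,1],[0,0,-1]]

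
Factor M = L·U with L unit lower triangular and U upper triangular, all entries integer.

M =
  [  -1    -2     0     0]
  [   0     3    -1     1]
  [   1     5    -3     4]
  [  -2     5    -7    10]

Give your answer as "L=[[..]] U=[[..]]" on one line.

  row1 -= 0·row0 → [0,3,-1,1]
  row2 -= -1·row0 → [0,3,-3,4]
  row3 -= 2·row0 → [0,9,-7,10]
  row2 -= 1·row1 → [0,0,-2,3]
  row3 -= 3·row1 → [0,0,-4,7]
  row3 -= 2·row2 → [0,0,0,1]

L=[[1,0,0,0],[0,1,0,0],[-1,1,1,0],[2,3,2,1]] U=[[-1,-2,0,0],[0,3,-1,1],[0,0,-2,3],[0,0,0,1]]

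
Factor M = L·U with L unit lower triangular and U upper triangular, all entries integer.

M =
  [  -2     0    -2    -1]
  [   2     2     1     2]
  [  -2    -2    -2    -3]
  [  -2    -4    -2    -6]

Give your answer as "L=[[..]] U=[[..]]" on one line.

  r1 -= -1·r0 → [0,2,-1,1]
  r2 -= 1·r0 → [0,-2,0,-2]
  r3 -= 1·r0 → [0,-4,0,-5]
  r2 -= -1·r1 → [0,0,-1,-1]
  r3 -= -2·r1 → [0,0,-2,-3]
  r3 -= 2·r2 → [0,0,0,-1]

L=[[1,0,0,0],[-1,1,0,0],[1,-1,1,0],[1,-2,2,1]] U=[[-2,0,-2,-1],[0,2,-1,1],[0,0,-1,-1],[0,0,0,-1]]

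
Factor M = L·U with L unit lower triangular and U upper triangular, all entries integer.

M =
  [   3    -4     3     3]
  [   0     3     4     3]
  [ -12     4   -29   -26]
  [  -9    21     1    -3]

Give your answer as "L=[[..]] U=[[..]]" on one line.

  r1 -= 0·r0 → [0,3,4,3]
  r2 -= -4·r0 → [0,-12,-17,-14]
  r3 -= -3·r0 → [0,9,10,6]
  r2 -= -4·r1 → [0,0,-1,-2]
  r3 -= 3·r1 → [0,0,-2,-3]
  r3 -= 2·r2 → [0,0,0,1]

L=[[1,0,0,0],[0,1,0,0],[-4,-4,1,0],[-3,3,2,1]] U=[[3,-4,3,3],[0,3,4,3],[0,0,-1,-2],[0,0,0,1]]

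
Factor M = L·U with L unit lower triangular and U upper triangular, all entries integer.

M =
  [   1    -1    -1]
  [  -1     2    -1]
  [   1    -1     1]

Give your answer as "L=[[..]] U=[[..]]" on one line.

L=[[1,0,0],[-1,1,0],[1,0,1]] U=[[1,-1,-1],[0,1,-2],[0,0,2]]

  R1 -= -1·R0 → [0,1,-2]
  R2 -= 1·R0 → [0,0,2]
  R2 -= 0·R1 → [0,0,2]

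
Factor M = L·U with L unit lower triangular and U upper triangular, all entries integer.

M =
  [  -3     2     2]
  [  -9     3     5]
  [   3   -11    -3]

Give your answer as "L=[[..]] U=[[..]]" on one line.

L=[[1,0,0],[3,1,0],[-1,3,1]] U=[[-3,2,2],[0,-3,-1],[0,0,2]]

  row1 -= 3·row0 → [0,-3,-1]
  row2 -= -1·row0 → [0,-9,-1]
  row2 -= 3·row1 → [0,0,2]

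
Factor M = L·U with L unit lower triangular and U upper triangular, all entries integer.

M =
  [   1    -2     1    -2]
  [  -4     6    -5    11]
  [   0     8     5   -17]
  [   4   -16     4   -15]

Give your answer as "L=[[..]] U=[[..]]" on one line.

  row1 -= -4·row0 → [0,-2,-1,3]
  row2 -= 0·row0 → [0,8,5,-17]
  row3 -= 4·row0 → [0,-8,0,-7]
  row2 -= -4·row1 → [0,0,1,-5]
  row3 -= 4·row1 → [0,0,4,-19]
  row3 -= 4·row2 → [0,0,0,1]

L=[[1,0,0,0],[-4,1,0,0],[0,-4,1,0],[4,4,4,1]] U=[[1,-2,1,-2],[0,-2,-1,3],[0,0,1,-5],[0,0,0,1]]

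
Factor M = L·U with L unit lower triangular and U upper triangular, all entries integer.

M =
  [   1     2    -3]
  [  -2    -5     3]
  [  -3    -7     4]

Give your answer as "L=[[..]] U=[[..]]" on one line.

  row1 -= -2·row0 → [0,-1,-3]
  row2 -= -3·row0 → [0,-1,-5]
  row2 -= 1·row1 → [0,0,-2]

L=[[1,0,0],[-2,1,0],[-3,1,1]] U=[[1,2,-3],[0,-1,-3],[0,0,-2]]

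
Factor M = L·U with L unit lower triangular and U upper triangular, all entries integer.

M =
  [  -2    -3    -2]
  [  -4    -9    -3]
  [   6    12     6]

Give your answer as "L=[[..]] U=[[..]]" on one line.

L=[[1,0,0],[2,1,0],[-3,-1,1]] U=[[-2,-3,-2],[0,-3,1],[0,0,1]]

  R1 -= 2·R0 → [0,-3,1]
  R2 -= -3·R0 → [0,3,0]
  R2 -= -1·R1 → [0,0,1]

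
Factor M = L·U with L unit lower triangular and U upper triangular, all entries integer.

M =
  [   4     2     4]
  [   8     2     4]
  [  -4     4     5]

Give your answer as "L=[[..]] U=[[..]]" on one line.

L=[[1,0,0],[2,1,0],[-1,-3,1]] U=[[4,2,4],[0,-2,-4],[0,0,-3]]

  r1 -= 2·r0 → [0,-2,-4]
  r2 -= -1·r0 → [0,6,9]
  r2 -= -3·r1 → [0,0,-3]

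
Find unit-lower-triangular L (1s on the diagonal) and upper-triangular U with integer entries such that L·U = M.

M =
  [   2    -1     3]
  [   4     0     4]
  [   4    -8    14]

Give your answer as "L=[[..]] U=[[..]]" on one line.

  r1 -= 2·r0 → [0,2,-2]
  r2 -= 2·r0 → [0,-6,8]
  r2 -= -3·r1 → [0,0,2]

L=[[1,0,0],[2,1,0],[2,-3,1]] U=[[2,-1,3],[0,2,-2],[0,0,2]]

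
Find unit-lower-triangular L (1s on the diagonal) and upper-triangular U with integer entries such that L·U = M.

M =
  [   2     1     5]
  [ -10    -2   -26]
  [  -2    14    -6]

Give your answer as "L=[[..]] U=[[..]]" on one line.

  r1 -= -5·r0 → [0,3,-1]
  r2 -= -1·r0 → [0,15,-1]
  r2 -= 5·r1 → [0,0,4]

L=[[1,0,0],[-5,1,0],[-1,5,1]] U=[[2,1,5],[0,3,-1],[0,0,4]]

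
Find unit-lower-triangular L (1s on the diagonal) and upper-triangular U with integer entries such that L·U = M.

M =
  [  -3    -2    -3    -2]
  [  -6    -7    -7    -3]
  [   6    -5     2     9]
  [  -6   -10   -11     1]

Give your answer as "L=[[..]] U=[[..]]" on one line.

  row1 -= 2·row0 → [0,-3,-1,1]
  row2 -= -2·row0 → [0,-9,-4,5]
  row3 -= 2·row0 → [0,-6,-5,5]
  row2 -= 3·row1 → [0,0,-1,2]
  row3 -= 2·row1 → [0,0,-3,3]
  row3 -= 3·row2 → [0,0,0,-3]

L=[[1,0,0,0],[2,1,0,0],[-2,3,1,0],[2,2,3,1]] U=[[-3,-2,-3,-2],[0,-3,-1,1],[0,0,-1,2],[0,0,0,-3]]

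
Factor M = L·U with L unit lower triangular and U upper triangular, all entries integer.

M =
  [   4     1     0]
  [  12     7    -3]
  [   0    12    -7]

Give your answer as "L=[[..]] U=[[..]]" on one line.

  r1 -= 3·r0 → [0,4,-3]
  r2 -= 0·r0 → [0,12,-7]
  r2 -= 3·r1 → [0,0,2]

L=[[1,0,0],[3,1,0],[0,3,1]] U=[[4,1,0],[0,4,-3],[0,0,2]]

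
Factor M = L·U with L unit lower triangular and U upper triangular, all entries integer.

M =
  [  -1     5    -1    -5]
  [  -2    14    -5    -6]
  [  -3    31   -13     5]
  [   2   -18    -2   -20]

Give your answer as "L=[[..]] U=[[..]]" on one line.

L=[[1,0,0,0],[2,1,0,0],[3,4,1,0],[-2,-2,-5,1]] U=[[-1,5,-1,-5],[0,4,-3,4],[0,0,2,4],[0,0,0,-2]]

  r1 -= 2·r0 → [0,4,-3,4]
  r2 -= 3·r0 → [0,16,-10,20]
  r3 -= -2·r0 → [0,-8,-4,-30]
  r2 -= 4·r1 → [0,0,2,4]
  r3 -= -2·r1 → [0,0,-10,-22]
  r3 -= -5·r2 → [0,0,0,-2]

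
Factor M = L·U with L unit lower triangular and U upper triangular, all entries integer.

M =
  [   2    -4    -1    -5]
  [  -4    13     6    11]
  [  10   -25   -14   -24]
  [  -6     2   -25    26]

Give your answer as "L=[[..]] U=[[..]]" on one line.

  R1 -= -2·R0 → [0,5,4,1]
  R2 -= 5·R0 → [0,-5,-9,1]
  R3 -= -3·R0 → [0,-10,-28,11]
  R2 -= -1·R1 → [0,0,-5,2]
  R3 -= -2·R1 → [0,0,-20,13]
  R3 -= 4·R2 → [0,0,0,5]

L=[[1,0,0,0],[-2,1,0,0],[5,-1,1,0],[-3,-2,4,1]] U=[[2,-4,-1,-5],[0,5,4,1],[0,0,-5,2],[0,0,0,5]]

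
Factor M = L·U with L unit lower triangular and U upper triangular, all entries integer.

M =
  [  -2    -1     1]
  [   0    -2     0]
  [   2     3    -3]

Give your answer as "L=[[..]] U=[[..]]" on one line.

L=[[1,0,0],[0,1,0],[-1,-1,1]] U=[[-2,-1,1],[0,-2,0],[0,0,-2]]

  r1 -= 0·r0 → [0,-2,0]
  r2 -= -1·r0 → [0,2,-2]
  r2 -= -1·r1 → [0,0,-2]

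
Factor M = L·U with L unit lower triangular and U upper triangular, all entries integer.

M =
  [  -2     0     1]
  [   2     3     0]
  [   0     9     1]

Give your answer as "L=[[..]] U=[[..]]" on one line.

  r1 -= -1·r0 → [0,3,1]
  r2 -= 0·r0 → [0,9,1]
  r2 -= 3·r1 → [0,0,-2]

L=[[1,0,0],[-1,1,0],[0,3,1]] U=[[-2,0,1],[0,3,1],[0,0,-2]]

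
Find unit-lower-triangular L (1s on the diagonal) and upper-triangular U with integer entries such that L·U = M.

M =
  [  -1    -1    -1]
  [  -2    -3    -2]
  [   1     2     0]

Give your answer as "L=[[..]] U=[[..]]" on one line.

  R1 -= 2·R0 → [0,-1,0]
  R2 -= -1·R0 → [0,1,-1]
  R2 -= -1·R1 → [0,0,-1]

L=[[1,0,0],[2,1,0],[-1,-1,1]] U=[[-1,-1,-1],[0,-1,0],[0,0,-1]]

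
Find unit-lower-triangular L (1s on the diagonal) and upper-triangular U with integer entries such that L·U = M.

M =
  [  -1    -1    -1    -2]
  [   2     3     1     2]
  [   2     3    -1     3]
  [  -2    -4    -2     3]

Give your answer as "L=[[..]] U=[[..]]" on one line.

L=[[1,0,0,0],[-2,1,0,0],[-2,1,1,0],[2,-2,1,1]] U=[[-1,-1,-1,-2],[0,1,-1,-2],[0,0,-2,1],[0,0,0,2]]

  R1 -= -2·R0 → [0,1,-1,-2]
  R2 -= -2·R0 → [0,1,-3,-1]
  R3 -= 2·R0 → [0,-2,0,7]
  R2 -= 1·R1 → [0,0,-2,1]
  R3 -= -2·R1 → [0,0,-2,3]
  R3 -= 1·R2 → [0,0,0,2]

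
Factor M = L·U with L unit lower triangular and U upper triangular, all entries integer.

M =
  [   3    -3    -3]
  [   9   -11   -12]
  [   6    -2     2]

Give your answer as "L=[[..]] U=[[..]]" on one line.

L=[[1,0,0],[3,1,0],[2,-2,1]] U=[[3,-3,-3],[0,-2,-3],[0,0,2]]

  r1 -= 3·r0 → [0,-2,-3]
  r2 -= 2·r0 → [0,4,8]
  r2 -= -2·r1 → [0,0,2]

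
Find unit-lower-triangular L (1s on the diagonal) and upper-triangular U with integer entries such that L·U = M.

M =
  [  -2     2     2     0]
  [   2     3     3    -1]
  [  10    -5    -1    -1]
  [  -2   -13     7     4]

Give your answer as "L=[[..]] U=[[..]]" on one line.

  row1 -= -1·row0 → [0,5,5,-1]
  row2 -= -5·row0 → [0,5,9,-1]
  row3 -= 1·row0 → [0,-15,5,4]
  row2 -= 1·row1 → [0,0,4,0]
  row3 -= -3·row1 → [0,0,20,1]
  row3 -= 5·row2 → [0,0,0,1]

L=[[1,0,0,0],[-1,1,0,0],[-5,1,1,0],[1,-3,5,1]] U=[[-2,2,2,0],[0,5,5,-1],[0,0,4,0],[0,0,0,1]]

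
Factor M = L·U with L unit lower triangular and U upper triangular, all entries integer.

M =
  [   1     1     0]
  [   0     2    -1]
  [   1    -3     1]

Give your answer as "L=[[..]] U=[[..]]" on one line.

L=[[1,0,0],[0,1,0],[1,-2,1]] U=[[1,1,0],[0,2,-1],[0,0,-1]]

  r1 -= 0·r0 → [0,2,-1]
  r2 -= 1·r0 → [0,-4,1]
  r2 -= -2·r1 → [0,0,-1]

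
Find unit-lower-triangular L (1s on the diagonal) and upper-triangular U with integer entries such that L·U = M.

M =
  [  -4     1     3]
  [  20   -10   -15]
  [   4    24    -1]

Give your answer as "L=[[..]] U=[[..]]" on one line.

L=[[1,0,0],[-5,1,0],[-1,-5,1]] U=[[-4,1,3],[0,-5,0],[0,0,2]]

  r1 -= -5·r0 → [0,-5,0]
  r2 -= -1·r0 → [0,25,2]
  r2 -= -5·r1 → [0,0,2]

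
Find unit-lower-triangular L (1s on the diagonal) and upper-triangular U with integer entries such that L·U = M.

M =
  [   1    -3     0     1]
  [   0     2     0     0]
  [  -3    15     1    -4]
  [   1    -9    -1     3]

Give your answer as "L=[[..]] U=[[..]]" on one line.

  row1 -= 0·row0 → [0,2,0,0]
  row2 -= -3·row0 → [0,6,1,-1]
  row3 -= 1·row0 → [0,-6,-1,2]
  row2 -= 3·row1 → [0,0,1,-1]
  row3 -= -3·row1 → [0,0,-1,2]
  row3 -= -1·row2 → [0,0,0,1]

L=[[1,0,0,0],[0,1,0,0],[-3,3,1,0],[1,-3,-1,1]] U=[[1,-3,0,1],[0,2,0,0],[0,0,1,-1],[0,0,0,1]]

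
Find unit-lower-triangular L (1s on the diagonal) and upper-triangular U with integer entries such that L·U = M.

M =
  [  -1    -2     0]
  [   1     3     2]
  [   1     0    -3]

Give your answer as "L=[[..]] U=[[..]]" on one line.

L=[[1,0,0],[-1,1,0],[-1,-2,1]] U=[[-1,-2,0],[0,1,2],[0,0,1]]

  r1 -= -1·r0 → [0,1,2]
  r2 -= -1·r0 → [0,-2,-3]
  r2 -= -2·r1 → [0,0,1]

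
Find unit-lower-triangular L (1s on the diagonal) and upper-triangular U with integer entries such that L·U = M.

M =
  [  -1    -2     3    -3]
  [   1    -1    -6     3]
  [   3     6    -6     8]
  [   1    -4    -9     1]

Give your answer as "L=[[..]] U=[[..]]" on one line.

L=[[1,0,0,0],[-1,1,0,0],[-3,0,1,0],[-1,2,0,1]] U=[[-1,-2,3,-3],[0,-3,-3,0],[0,0,3,-1],[0,0,0,-2]]

  r1 -= -1·r0 → [0,-3,-3,0]
  r2 -= -3·r0 → [0,0,3,-1]
  r3 -= -1·r0 → [0,-6,-6,-2]
  r2 -= 0·r1 → [0,0,3,-1]
  r3 -= 2·r1 → [0,0,0,-2]
  r3 -= 0·r2 → [0,0,0,-2]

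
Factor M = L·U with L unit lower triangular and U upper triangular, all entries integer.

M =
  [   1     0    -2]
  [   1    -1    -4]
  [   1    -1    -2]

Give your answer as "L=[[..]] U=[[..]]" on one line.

  r1 -= 1·r0 → [0,-1,-2]
  r2 -= 1·r0 → [0,-1,0]
  r2 -= 1·r1 → [0,0,2]

L=[[1,0,0],[1,1,0],[1,1,1]] U=[[1,0,-2],[0,-1,-2],[0,0,2]]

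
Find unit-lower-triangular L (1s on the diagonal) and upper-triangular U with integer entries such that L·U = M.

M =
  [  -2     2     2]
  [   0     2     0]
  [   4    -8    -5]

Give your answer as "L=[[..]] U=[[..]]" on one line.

L=[[1,0,0],[0,1,0],[-2,-2,1]] U=[[-2,2,2],[0,2,0],[0,0,-1]]

  r1 -= 0·r0 → [0,2,0]
  r2 -= -2·r0 → [0,-4,-1]
  r2 -= -2·r1 → [0,0,-1]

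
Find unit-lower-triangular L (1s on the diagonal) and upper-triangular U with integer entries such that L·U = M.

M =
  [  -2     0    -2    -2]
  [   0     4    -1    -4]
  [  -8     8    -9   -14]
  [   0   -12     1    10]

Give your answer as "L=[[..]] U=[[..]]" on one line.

  R1 -= 0·R0 → [0,4,-1,-4]
  R2 -= 4·R0 → [0,8,-1,-6]
  R3 -= 0·R0 → [0,-12,1,10]
  R2 -= 2·R1 → [0,0,1,2]
  R3 -= -3·R1 → [0,0,-2,-2]
  R3 -= -2·R2 → [0,0,0,2]

L=[[1,0,0,0],[0,1,0,0],[4,2,1,0],[0,-3,-2,1]] U=[[-2,0,-2,-2],[0,4,-1,-4],[0,0,1,2],[0,0,0,2]]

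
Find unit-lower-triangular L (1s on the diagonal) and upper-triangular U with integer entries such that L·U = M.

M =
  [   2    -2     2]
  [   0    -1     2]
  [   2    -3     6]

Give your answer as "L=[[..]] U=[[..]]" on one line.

  r1 -= 0·r0 → [0,-1,2]
  r2 -= 1·r0 → [0,-1,4]
  r2 -= 1·r1 → [0,0,2]

L=[[1,0,0],[0,1,0],[1,1,1]] U=[[2,-2,2],[0,-1,2],[0,0,2]]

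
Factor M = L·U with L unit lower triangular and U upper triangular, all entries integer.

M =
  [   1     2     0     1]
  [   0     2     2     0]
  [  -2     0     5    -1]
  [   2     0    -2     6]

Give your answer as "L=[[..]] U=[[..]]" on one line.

  row1 -= 0·row0 → [0,2,2,0]
  row2 -= -2·row0 → [0,4,5,1]
  row3 -= 2·row0 → [0,-4,-2,4]
  row2 -= 2·row1 → [0,0,1,1]
  row3 -= -2·row1 → [0,0,2,4]
  row3 -= 2·row2 → [0,0,0,2]

L=[[1,0,0,0],[0,1,0,0],[-2,2,1,0],[2,-2,2,1]] U=[[1,2,0,1],[0,2,2,0],[0,0,1,1],[0,0,0,2]]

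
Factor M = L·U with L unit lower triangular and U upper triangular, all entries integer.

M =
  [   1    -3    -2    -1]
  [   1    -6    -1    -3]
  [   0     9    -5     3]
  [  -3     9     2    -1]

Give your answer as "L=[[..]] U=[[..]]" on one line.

L=[[1,0,0,0],[1,1,0,0],[0,-3,1,0],[-3,0,2,1]] U=[[1,-3,-2,-1],[0,-3,1,-2],[0,0,-2,-3],[0,0,0,2]]

  row1 -= 1·row0 → [0,-3,1,-2]
  row2 -= 0·row0 → [0,9,-5,3]
  row3 -= -3·row0 → [0,0,-4,-4]
  row2 -= -3·row1 → [0,0,-2,-3]
  row3 -= 0·row1 → [0,0,-4,-4]
  row3 -= 2·row2 → [0,0,0,2]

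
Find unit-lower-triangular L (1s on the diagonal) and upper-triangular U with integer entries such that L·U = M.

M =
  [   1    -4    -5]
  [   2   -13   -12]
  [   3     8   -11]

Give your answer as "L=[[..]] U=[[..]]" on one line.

L=[[1,0,0],[2,1,0],[3,-4,1]] U=[[1,-4,-5],[0,-5,-2],[0,0,-4]]

  row1 -= 2·row0 → [0,-5,-2]
  row2 -= 3·row0 → [0,20,4]
  row2 -= -4·row1 → [0,0,-4]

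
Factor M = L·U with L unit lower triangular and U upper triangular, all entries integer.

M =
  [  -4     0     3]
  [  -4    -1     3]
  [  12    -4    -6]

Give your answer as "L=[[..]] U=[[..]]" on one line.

L=[[1,0,0],[1,1,0],[-3,4,1]] U=[[-4,0,3],[0,-1,0],[0,0,3]]

  row1 -= 1·row0 → [0,-1,0]
  row2 -= -3·row0 → [0,-4,3]
  row2 -= 4·row1 → [0,0,3]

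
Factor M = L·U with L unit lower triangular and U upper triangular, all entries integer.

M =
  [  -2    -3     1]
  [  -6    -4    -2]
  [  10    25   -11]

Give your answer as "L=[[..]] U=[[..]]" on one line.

  row1 -= 3·row0 → [0,5,-5]
  row2 -= -5·row0 → [0,10,-6]
  row2 -= 2·row1 → [0,0,4]

L=[[1,0,0],[3,1,0],[-5,2,1]] U=[[-2,-3,1],[0,5,-5],[0,0,4]]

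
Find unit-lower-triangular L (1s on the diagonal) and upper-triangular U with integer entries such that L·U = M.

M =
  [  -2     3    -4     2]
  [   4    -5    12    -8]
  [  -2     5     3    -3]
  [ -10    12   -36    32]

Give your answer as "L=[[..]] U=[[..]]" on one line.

L=[[1,0,0,0],[-2,1,0,0],[1,2,1,0],[5,-3,4,1]] U=[[-2,3,-4,2],[0,1,4,-4],[0,0,-1,3],[0,0,0,-2]]

  r1 -= -2·r0 → [0,1,4,-4]
  r2 -= 1·r0 → [0,2,7,-5]
  r3 -= 5·r0 → [0,-3,-16,22]
  r2 -= 2·r1 → [0,0,-1,3]
  r3 -= -3·r1 → [0,0,-4,10]
  r3 -= 4·r2 → [0,0,0,-2]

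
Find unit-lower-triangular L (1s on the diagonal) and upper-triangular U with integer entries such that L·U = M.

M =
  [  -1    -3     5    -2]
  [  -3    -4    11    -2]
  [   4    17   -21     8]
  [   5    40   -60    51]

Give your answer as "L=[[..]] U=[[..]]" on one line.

  R1 -= 3·R0 → [0,5,-4,4]
  R2 -= -4·R0 → [0,5,-1,0]
  R3 -= -5·R0 → [0,25,-35,41]
  R2 -= 1·R1 → [0,0,3,-4]
  R3 -= 5·R1 → [0,0,-15,21]
  R3 -= -5·R2 → [0,0,0,1]

L=[[1,0,0,0],[3,1,0,0],[-4,1,1,0],[-5,5,-5,1]] U=[[-1,-3,5,-2],[0,5,-4,4],[0,0,3,-4],[0,0,0,1]]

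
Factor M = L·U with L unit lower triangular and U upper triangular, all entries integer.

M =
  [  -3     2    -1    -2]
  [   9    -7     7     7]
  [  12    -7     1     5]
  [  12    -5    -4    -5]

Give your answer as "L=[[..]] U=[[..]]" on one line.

L=[[1,0,0,0],[-3,1,0,0],[-4,-1,1,0],[-4,-3,4,1]] U=[[-3,2,-1,-2],[0,-1,4,1],[0,0,1,-2],[0,0,0,-2]]

  r1 -= -3·r0 → [0,-1,4,1]
  r2 -= -4·r0 → [0,1,-3,-3]
  r3 -= -4·r0 → [0,3,-8,-13]
  r2 -= -1·r1 → [0,0,1,-2]
  r3 -= -3·r1 → [0,0,4,-10]
  r3 -= 4·r2 → [0,0,0,-2]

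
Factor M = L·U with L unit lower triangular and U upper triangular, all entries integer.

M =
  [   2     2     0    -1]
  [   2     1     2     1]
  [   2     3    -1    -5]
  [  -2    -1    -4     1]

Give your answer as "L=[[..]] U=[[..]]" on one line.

L=[[1,0,0,0],[1,1,0,0],[1,-1,1,0],[-1,-1,-2,1]] U=[[2,2,0,-1],[0,-1,2,2],[0,0,1,-2],[0,0,0,-2]]

  row1 -= 1·row0 → [0,-1,2,2]
  row2 -= 1·row0 → [0,1,-1,-4]
  row3 -= -1·row0 → [0,1,-4,0]
  row2 -= -1·row1 → [0,0,1,-2]
  row3 -= -1·row1 → [0,0,-2,2]
  row3 -= -2·row2 → [0,0,0,-2]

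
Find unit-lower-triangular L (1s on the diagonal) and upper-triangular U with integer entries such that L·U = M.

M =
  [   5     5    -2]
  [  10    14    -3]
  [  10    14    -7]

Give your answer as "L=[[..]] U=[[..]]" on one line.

L=[[1,0,0],[2,1,0],[2,1,1]] U=[[5,5,-2],[0,4,1],[0,0,-4]]

  R1 -= 2·R0 → [0,4,1]
  R2 -= 2·R0 → [0,4,-3]
  R2 -= 1·R1 → [0,0,-4]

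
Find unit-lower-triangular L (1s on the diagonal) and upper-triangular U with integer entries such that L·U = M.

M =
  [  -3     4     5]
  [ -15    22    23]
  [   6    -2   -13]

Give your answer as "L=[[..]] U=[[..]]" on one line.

  r1 -= 5·r0 → [0,2,-2]
  r2 -= -2·r0 → [0,6,-3]
  r2 -= 3·r1 → [0,0,3]

L=[[1,0,0],[5,1,0],[-2,3,1]] U=[[-3,4,5],[0,2,-2],[0,0,3]]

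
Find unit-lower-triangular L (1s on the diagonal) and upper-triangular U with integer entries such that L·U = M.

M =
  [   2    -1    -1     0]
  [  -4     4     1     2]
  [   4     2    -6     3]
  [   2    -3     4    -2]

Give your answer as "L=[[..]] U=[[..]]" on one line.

L=[[1,0,0,0],[-2,1,0,0],[2,2,1,0],[1,-1,-2,1]] U=[[2,-1,-1,0],[0,2,-1,2],[0,0,-2,-1],[0,0,0,-2]]

  r1 -= -2·r0 → [0,2,-1,2]
  r2 -= 2·r0 → [0,4,-4,3]
  r3 -= 1·r0 → [0,-2,5,-2]
  r2 -= 2·r1 → [0,0,-2,-1]
  r3 -= -1·r1 → [0,0,4,0]
  r3 -= -2·r2 → [0,0,0,-2]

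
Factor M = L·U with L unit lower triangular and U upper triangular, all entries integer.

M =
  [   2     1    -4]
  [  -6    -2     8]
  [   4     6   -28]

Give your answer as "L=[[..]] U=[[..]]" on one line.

L=[[1,0,0],[-3,1,0],[2,4,1]] U=[[2,1,-4],[0,1,-4],[0,0,-4]]

  r1 -= -3·r0 → [0,1,-4]
  r2 -= 2·r0 → [0,4,-20]
  r2 -= 4·r1 → [0,0,-4]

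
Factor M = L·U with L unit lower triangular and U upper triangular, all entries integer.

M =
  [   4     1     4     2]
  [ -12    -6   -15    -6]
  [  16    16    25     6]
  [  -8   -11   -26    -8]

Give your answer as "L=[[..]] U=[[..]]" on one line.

  r1 -= -3·r0 → [0,-3,-3,0]
  r2 -= 4·r0 → [0,12,9,-2]
  r3 -= -2·r0 → [0,-9,-18,-4]
  r2 -= -4·r1 → [0,0,-3,-2]
  r3 -= 3·r1 → [0,0,-9,-4]
  r3 -= 3·r2 → [0,0,0,2]

L=[[1,0,0,0],[-3,1,0,0],[4,-4,1,0],[-2,3,3,1]] U=[[4,1,4,2],[0,-3,-3,0],[0,0,-3,-2],[0,0,0,2]]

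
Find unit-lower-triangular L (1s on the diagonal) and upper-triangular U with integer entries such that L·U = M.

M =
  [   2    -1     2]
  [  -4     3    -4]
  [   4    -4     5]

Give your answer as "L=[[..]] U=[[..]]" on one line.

  r1 -= -2·r0 → [0,1,0]
  r2 -= 2·r0 → [0,-2,1]
  r2 -= -2·r1 → [0,0,1]

L=[[1,0,0],[-2,1,0],[2,-2,1]] U=[[2,-1,2],[0,1,0],[0,0,1]]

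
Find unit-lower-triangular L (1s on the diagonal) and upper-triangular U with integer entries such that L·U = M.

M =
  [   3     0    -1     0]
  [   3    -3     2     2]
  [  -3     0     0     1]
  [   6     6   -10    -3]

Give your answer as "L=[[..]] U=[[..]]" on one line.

L=[[1,0,0,0],[1,1,0,0],[-1,0,1,0],[2,-2,2,1]] U=[[3,0,-1,0],[0,-3,3,2],[0,0,-1,1],[0,0,0,-1]]

  row1 -= 1·row0 → [0,-3,3,2]
  row2 -= -1·row0 → [0,0,-1,1]
  row3 -= 2·row0 → [0,6,-8,-3]
  row2 -= 0·row1 → [0,0,-1,1]
  row3 -= -2·row1 → [0,0,-2,1]
  row3 -= 2·row2 → [0,0,0,-1]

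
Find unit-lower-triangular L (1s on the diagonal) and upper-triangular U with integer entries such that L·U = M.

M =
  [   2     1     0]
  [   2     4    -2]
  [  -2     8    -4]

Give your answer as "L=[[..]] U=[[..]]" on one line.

L=[[1,0,0],[1,1,0],[-1,3,1]] U=[[2,1,0],[0,3,-2],[0,0,2]]

  R1 -= 1·R0 → [0,3,-2]
  R2 -= -1·R0 → [0,9,-4]
  R2 -= 3·R1 → [0,0,2]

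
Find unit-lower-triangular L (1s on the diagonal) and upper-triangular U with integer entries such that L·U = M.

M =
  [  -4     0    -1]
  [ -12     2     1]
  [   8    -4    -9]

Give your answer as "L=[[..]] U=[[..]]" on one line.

L=[[1,0,0],[3,1,0],[-2,-2,1]] U=[[-4,0,-1],[0,2,4],[0,0,-3]]

  r1 -= 3·r0 → [0,2,4]
  r2 -= -2·r0 → [0,-4,-11]
  r2 -= -2·r1 → [0,0,-3]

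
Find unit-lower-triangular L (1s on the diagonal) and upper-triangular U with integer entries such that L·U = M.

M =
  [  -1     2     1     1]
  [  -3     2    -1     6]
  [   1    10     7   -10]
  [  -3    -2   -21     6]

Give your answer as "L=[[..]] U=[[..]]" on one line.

L=[[1,0,0,0],[3,1,0,0],[-1,-3,1,0],[3,2,4,1]] U=[[-1,2,1,1],[0,-4,-4,3],[0,0,-4,0],[0,0,0,-3]]

  r1 -= 3·r0 → [0,-4,-4,3]
  r2 -= -1·r0 → [0,12,8,-9]
  r3 -= 3·r0 → [0,-8,-24,3]
  r2 -= -3·r1 → [0,0,-4,0]
  r3 -= 2·r1 → [0,0,-16,-3]
  r3 -= 4·r2 → [0,0,0,-3]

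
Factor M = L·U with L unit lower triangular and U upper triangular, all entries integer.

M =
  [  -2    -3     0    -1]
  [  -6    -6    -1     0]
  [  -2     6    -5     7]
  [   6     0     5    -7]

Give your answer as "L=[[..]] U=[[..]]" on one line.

L=[[1,0,0,0],[3,1,0,0],[1,3,1,0],[-3,-3,-1,1]] U=[[-2,-3,0,-1],[0,3,-1,3],[0,0,-2,-1],[0,0,0,-2]]

  R1 -= 3·R0 → [0,3,-1,3]
  R2 -= 1·R0 → [0,9,-5,8]
  R3 -= -3·R0 → [0,-9,5,-10]
  R2 -= 3·R1 → [0,0,-2,-1]
  R3 -= -3·R1 → [0,0,2,-1]
  R3 -= -1·R2 → [0,0,0,-2]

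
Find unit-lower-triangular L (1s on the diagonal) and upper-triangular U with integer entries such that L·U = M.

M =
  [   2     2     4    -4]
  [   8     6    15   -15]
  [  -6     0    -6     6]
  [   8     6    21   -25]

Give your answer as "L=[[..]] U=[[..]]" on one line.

  R1 -= 4·R0 → [0,-2,-1,1]
  R2 -= -3·R0 → [0,6,6,-6]
  R3 -= 4·R0 → [0,-2,5,-9]
  R2 -= -3·R1 → [0,0,3,-3]
  R3 -= 1·R1 → [0,0,6,-10]
  R3 -= 2·R2 → [0,0,0,-4]

L=[[1,0,0,0],[4,1,0,0],[-3,-3,1,0],[4,1,2,1]] U=[[2,2,4,-4],[0,-2,-1,1],[0,0,3,-3],[0,0,0,-4]]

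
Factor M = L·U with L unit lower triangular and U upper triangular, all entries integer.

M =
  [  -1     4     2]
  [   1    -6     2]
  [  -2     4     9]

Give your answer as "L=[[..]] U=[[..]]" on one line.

  row1 -= -1·row0 → [0,-2,4]
  row2 -= 2·row0 → [0,-4,5]
  row2 -= 2·row1 → [0,0,-3]

L=[[1,0,0],[-1,1,0],[2,2,1]] U=[[-1,4,2],[0,-2,4],[0,0,-3]]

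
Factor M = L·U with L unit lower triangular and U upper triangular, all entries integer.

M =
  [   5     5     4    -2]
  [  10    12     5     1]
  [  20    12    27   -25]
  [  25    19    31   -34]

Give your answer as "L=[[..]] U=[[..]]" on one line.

L=[[1,0,0,0],[2,1,0,0],[4,-4,1,0],[5,-3,-2,1]] U=[[5,5,4,-2],[0,2,-3,5],[0,0,-1,3],[0,0,0,-3]]

  r1 -= 2·r0 → [0,2,-3,5]
  r2 -= 4·r0 → [0,-8,11,-17]
  r3 -= 5·r0 → [0,-6,11,-24]
  r2 -= -4·r1 → [0,0,-1,3]
  r3 -= -3·r1 → [0,0,2,-9]
  r3 -= -2·r2 → [0,0,0,-3]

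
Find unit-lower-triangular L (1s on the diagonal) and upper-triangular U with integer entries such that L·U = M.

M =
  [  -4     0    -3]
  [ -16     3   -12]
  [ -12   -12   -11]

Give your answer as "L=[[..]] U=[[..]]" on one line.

L=[[1,0,0],[4,1,0],[3,-4,1]] U=[[-4,0,-3],[0,3,0],[0,0,-2]]

  r1 -= 4·r0 → [0,3,0]
  r2 -= 3·r0 → [0,-12,-2]
  r2 -= -4·r1 → [0,0,-2]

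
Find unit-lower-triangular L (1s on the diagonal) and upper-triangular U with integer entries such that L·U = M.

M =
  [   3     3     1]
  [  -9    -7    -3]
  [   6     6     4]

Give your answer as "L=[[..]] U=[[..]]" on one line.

L=[[1,0,0],[-3,1,0],[2,0,1]] U=[[3,3,1],[0,2,0],[0,0,2]]

  row1 -= -3·row0 → [0,2,0]
  row2 -= 2·row0 → [0,0,2]
  row2 -= 0·row1 → [0,0,2]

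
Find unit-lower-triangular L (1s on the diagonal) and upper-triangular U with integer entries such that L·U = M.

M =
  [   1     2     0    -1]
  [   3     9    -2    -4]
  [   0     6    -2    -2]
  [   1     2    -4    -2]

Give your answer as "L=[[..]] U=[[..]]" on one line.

  r1 -= 3·r0 → [0,3,-2,-1]
  r2 -= 0·r0 → [0,6,-2,-2]
  r3 -= 1·r0 → [0,0,-4,-1]
  r2 -= 2·r1 → [0,0,2,0]
  r3 -= 0·r1 → [0,0,-4,-1]
  r3 -= -2·r2 → [0,0,0,-1]

L=[[1,0,0,0],[3,1,0,0],[0,2,1,0],[1,0,-2,1]] U=[[1,2,0,-1],[0,3,-2,-1],[0,0,2,0],[0,0,0,-1]]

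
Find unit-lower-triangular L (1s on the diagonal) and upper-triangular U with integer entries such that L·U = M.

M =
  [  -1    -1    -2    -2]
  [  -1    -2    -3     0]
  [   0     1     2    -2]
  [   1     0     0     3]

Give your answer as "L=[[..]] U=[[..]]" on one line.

L=[[1,0,0,0],[1,1,0,0],[0,-1,1,0],[-1,1,-1,1]] U=[[-1,-1,-2,-2],[0,-1,-1,2],[0,0,1,0],[0,0,0,-1]]

  R1 -= 1·R0 → [0,-1,-1,2]
  R2 -= 0·R0 → [0,1,2,-2]
  R3 -= -1·R0 → [0,-1,-2,1]
  R2 -= -1·R1 → [0,0,1,0]
  R3 -= 1·R1 → [0,0,-1,-1]
  R3 -= -1·R2 → [0,0,0,-1]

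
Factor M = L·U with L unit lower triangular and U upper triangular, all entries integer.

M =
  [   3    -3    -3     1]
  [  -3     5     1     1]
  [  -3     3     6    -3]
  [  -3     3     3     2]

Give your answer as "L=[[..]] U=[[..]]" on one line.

L=[[1,0,0,0],[-1,1,0,0],[-1,0,1,0],[-1,0,0,1]] U=[[3,-3,-3,1],[0,2,-2,2],[0,0,3,-2],[0,0,0,3]]

  R1 -= -1·R0 → [0,2,-2,2]
  R2 -= -1·R0 → [0,0,3,-2]
  R3 -= -1·R0 → [0,0,0,3]
  R2 -= 0·R1 → [0,0,3,-2]
  R3 -= 0·R1 → [0,0,0,3]
  R3 -= 0·R2 → [0,0,0,3]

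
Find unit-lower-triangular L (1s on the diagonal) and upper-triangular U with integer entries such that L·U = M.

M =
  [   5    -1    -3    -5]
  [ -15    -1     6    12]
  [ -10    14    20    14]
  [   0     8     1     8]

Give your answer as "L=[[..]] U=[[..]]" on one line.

L=[[1,0,0,0],[-3,1,0,0],[-2,-3,1,0],[0,-2,-1,1]] U=[[5,-1,-3,-5],[0,-4,-3,-3],[0,0,5,-5],[0,0,0,-3]]

  r1 -= -3·r0 → [0,-4,-3,-3]
  r2 -= -2·r0 → [0,12,14,4]
  r3 -= 0·r0 → [0,8,1,8]
  r2 -= -3·r1 → [0,0,5,-5]
  r3 -= -2·r1 → [0,0,-5,2]
  r3 -= -1·r2 → [0,0,0,-3]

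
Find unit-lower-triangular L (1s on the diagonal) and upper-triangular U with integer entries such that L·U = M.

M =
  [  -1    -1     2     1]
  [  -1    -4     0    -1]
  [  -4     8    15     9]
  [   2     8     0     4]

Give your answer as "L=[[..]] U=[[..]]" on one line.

L=[[1,0,0,0],[1,1,0,0],[4,-4,1,0],[-2,-2,0,1]] U=[[-1,-1,2,1],[0,-3,-2,-2],[0,0,-1,-3],[0,0,0,2]]

  r1 -= 1·r0 → [0,-3,-2,-2]
  r2 -= 4·r0 → [0,12,7,5]
  r3 -= -2·r0 → [0,6,4,6]
  r2 -= -4·r1 → [0,0,-1,-3]
  r3 -= -2·r1 → [0,0,0,2]
  r3 -= 0·r2 → [0,0,0,2]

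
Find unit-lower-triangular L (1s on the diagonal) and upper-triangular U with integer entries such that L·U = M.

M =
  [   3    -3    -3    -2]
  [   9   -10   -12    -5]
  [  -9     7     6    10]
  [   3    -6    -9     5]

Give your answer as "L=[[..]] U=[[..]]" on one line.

  row1 -= 3·row0 → [0,-1,-3,1]
  row2 -= -3·row0 → [0,-2,-3,4]
  row3 -= 1·row0 → [0,-3,-6,7]
  row2 -= 2·row1 → [0,0,3,2]
  row3 -= 3·row1 → [0,0,3,4]
  row3 -= 1·row2 → [0,0,0,2]

L=[[1,0,0,0],[3,1,0,0],[-3,2,1,0],[1,3,1,1]] U=[[3,-3,-3,-2],[0,-1,-3,1],[0,0,3,2],[0,0,0,2]]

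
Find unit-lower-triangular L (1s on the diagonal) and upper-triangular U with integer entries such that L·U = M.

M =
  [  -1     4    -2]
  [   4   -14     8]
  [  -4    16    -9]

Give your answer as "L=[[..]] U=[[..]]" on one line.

L=[[1,0,0],[-4,1,0],[4,0,1]] U=[[-1,4,-2],[0,2,0],[0,0,-1]]

  row1 -= -4·row0 → [0,2,0]
  row2 -= 4·row0 → [0,0,-1]
  row2 -= 0·row1 → [0,0,-1]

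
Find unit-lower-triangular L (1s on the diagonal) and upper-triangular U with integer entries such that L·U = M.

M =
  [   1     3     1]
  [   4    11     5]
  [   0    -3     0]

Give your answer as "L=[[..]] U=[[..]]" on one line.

  R1 -= 4·R0 → [0,-1,1]
  R2 -= 0·R0 → [0,-3,0]
  R2 -= 3·R1 → [0,0,-3]

L=[[1,0,0],[4,1,0],[0,3,1]] U=[[1,3,1],[0,-1,1],[0,0,-3]]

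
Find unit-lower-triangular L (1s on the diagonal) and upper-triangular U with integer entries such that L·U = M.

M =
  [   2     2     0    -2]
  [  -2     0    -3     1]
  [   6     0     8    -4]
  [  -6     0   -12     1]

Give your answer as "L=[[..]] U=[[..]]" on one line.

  r1 -= -1·r0 → [0,2,-3,-1]
  r2 -= 3·r0 → [0,-6,8,2]
  r3 -= -3·r0 → [0,6,-12,-5]
  r2 -= -3·r1 → [0,0,-1,-1]
  r3 -= 3·r1 → [0,0,-3,-2]
  r3 -= 3·r2 → [0,0,0,1]

L=[[1,0,0,0],[-1,1,0,0],[3,-3,1,0],[-3,3,3,1]] U=[[2,2,0,-2],[0,2,-3,-1],[0,0,-1,-1],[0,0,0,1]]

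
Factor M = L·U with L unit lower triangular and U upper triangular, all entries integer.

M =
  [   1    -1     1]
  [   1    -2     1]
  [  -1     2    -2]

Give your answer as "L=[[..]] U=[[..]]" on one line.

L=[[1,0,0],[1,1,0],[-1,-1,1]] U=[[1,-1,1],[0,-1,0],[0,0,-1]]

  row1 -= 1·row0 → [0,-1,0]
  row2 -= -1·row0 → [0,1,-1]
  row2 -= -1·row1 → [0,0,-1]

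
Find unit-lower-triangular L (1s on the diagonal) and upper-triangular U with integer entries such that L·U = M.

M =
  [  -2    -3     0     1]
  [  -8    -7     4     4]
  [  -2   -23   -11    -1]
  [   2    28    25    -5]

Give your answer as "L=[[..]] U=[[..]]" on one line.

L=[[1,0,0,0],[4,1,0,0],[1,-4,1,0],[-1,5,1,1]] U=[[-2,-3,0,1],[0,5,4,0],[0,0,5,-2],[0,0,0,-2]]

  row1 -= 4·row0 → [0,5,4,0]
  row2 -= 1·row0 → [0,-20,-11,-2]
  row3 -= -1·row0 → [0,25,25,-4]
  row2 -= -4·row1 → [0,0,5,-2]
  row3 -= 5·row1 → [0,0,5,-4]
  row3 -= 1·row2 → [0,0,0,-2]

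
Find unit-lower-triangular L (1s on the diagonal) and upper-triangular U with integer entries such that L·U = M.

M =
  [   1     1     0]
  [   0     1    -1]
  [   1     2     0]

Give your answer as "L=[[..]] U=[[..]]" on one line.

L=[[1,0,0],[0,1,0],[1,1,1]] U=[[1,1,0],[0,1,-1],[0,0,1]]

  row1 -= 0·row0 → [0,1,-1]
  row2 -= 1·row0 → [0,1,0]
  row2 -= 1·row1 → [0,0,1]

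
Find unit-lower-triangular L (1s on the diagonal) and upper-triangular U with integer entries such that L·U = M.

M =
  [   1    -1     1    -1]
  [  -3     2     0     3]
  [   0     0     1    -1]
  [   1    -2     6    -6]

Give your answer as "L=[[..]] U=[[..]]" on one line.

L=[[1,0,0,0],[-3,1,0,0],[0,0,1,0],[1,1,2,1]] U=[[1,-1,1,-1],[0,-1,3,0],[0,0,1,-1],[0,0,0,-3]]

  row1 -= -3·row0 → [0,-1,3,0]
  row2 -= 0·row0 → [0,0,1,-1]
  row3 -= 1·row0 → [0,-1,5,-5]
  row2 -= 0·row1 → [0,0,1,-1]
  row3 -= 1·row1 → [0,0,2,-5]
  row3 -= 2·row2 → [0,0,0,-3]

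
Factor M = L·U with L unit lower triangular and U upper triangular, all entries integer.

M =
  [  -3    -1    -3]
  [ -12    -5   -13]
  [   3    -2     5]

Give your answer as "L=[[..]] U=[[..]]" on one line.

L=[[1,0,0],[4,1,0],[-1,3,1]] U=[[-3,-1,-3],[0,-1,-1],[0,0,5]]

  R1 -= 4·R0 → [0,-1,-1]
  R2 -= -1·R0 → [0,-3,2]
  R2 -= 3·R1 → [0,0,5]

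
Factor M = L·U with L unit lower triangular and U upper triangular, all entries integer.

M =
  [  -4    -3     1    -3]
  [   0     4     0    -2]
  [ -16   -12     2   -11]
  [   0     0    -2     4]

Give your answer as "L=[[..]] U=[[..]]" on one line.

L=[[1,0,0,0],[0,1,0,0],[4,0,1,0],[0,0,1,1]] U=[[-4,-3,1,-3],[0,4,0,-2],[0,0,-2,1],[0,0,0,3]]

  row1 -= 0·row0 → [0,4,0,-2]
  row2 -= 4·row0 → [0,0,-2,1]
  row3 -= 0·row0 → [0,0,-2,4]
  row2 -= 0·row1 → [0,0,-2,1]
  row3 -= 0·row1 → [0,0,-2,4]
  row3 -= 1·row2 → [0,0,0,3]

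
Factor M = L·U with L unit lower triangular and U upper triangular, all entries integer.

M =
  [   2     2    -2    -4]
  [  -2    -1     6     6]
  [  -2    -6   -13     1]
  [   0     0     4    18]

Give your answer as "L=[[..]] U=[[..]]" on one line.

L=[[1,0,0,0],[-1,1,0,0],[-1,-4,1,0],[0,0,4,1]] U=[[2,2,-2,-4],[0,1,4,2],[0,0,1,5],[0,0,0,-2]]

  R1 -= -1·R0 → [0,1,4,2]
  R2 -= -1·R0 → [0,-4,-15,-3]
  R3 -= 0·R0 → [0,0,4,18]
  R2 -= -4·R1 → [0,0,1,5]
  R3 -= 0·R1 → [0,0,4,18]
  R3 -= 4·R2 → [0,0,0,-2]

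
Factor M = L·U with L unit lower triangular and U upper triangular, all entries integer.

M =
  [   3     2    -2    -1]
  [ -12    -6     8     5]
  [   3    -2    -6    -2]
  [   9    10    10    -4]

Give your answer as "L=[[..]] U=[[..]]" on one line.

  row1 -= -4·row0 → [0,2,0,1]
  row2 -= 1·row0 → [0,-4,-4,-1]
  row3 -= 3·row0 → [0,4,16,-1]
  row2 -= -2·row1 → [0,0,-4,1]
  row3 -= 2·row1 → [0,0,16,-3]
  row3 -= -4·row2 → [0,0,0,1]

L=[[1,0,0,0],[-4,1,0,0],[1,-2,1,0],[3,2,-4,1]] U=[[3,2,-2,-1],[0,2,0,1],[0,0,-4,1],[0,0,0,1]]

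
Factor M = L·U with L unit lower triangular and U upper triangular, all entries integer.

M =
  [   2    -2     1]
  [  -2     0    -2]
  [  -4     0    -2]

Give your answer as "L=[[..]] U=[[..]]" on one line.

  R1 -= -1·R0 → [0,-2,-1]
  R2 -= -2·R0 → [0,-4,0]
  R2 -= 2·R1 → [0,0,2]

L=[[1,0,0],[-1,1,0],[-2,2,1]] U=[[2,-2,1],[0,-2,-1],[0,0,2]]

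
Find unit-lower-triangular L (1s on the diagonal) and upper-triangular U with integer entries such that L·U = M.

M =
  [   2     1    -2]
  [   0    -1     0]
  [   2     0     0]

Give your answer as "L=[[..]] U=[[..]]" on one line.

  row1 -= 0·row0 → [0,-1,0]
  row2 -= 1·row0 → [0,-1,2]
  row2 -= 1·row1 → [0,0,2]

L=[[1,0,0],[0,1,0],[1,1,1]] U=[[2,1,-2],[0,-1,0],[0,0,2]]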